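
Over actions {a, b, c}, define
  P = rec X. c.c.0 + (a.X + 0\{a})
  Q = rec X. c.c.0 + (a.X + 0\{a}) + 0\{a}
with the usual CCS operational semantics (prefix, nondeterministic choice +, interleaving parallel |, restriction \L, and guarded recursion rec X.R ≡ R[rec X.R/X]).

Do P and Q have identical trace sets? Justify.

YES

LTS(P): 3 reachable states
  u0 = rec X. c.c.0 + (a.X + 0\{a}) :: =a=> u0, =c=> u1
  u1 = c.0 :: =c=> u2
  u2 = 0 :: deadlocked
LTS(Q): 3 reachable states
  v0 = rec X. c.c.0 + (a.X + 0\{a}) + 0\{a} :: =a=> v0, =c=> v1
  v1 = c.0 :: =c=> v2
  v2 = 0 :: deadlocked
Bisimilarity quotient blocks:
  B0 = {u0, v0}
  B1 = {u1, v1}
  B2 = {u2, v2}
u0 ∈ B0, v0 ∈ B0 → same block
Bisimilar ⇒ trace-equivalent.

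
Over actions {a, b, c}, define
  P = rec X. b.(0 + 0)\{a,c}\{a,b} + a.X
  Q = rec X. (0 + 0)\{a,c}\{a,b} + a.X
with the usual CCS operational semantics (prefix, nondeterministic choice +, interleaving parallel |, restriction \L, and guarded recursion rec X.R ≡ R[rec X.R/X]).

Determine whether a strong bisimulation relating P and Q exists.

Reachable graph of P (2 states):
  m0 = rec X. b.(0 + 0)\{a,c}\{a,b} + a.X | ··a··> m0, ··b··> m1
  m1 = (0 + 0)\{a,c}\{a,b} | ·
Reachable graph of Q (1 states):
  n0 = rec X. (0 + 0)\{a,c}\{a,b} + a.X | ··a··> n0
Partition-refinement fixed point:
  B0 = {m0}
  B1 = {m1}
  B2 = {n0}
m0 ∈ B0, n0 ∈ B2 → different blocks

NO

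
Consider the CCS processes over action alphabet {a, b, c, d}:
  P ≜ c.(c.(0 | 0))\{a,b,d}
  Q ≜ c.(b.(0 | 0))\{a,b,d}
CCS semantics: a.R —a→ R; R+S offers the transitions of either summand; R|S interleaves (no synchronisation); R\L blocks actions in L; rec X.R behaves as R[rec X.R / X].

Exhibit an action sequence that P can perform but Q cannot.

cc

P's transition system — 3 states:
  p0 = c.(c.(0 | 0))\{a,b,d} ⊢ —c→ p1
  p1 = (c.(0 | 0))\{a,b,d} ⊢ —c→ p2
  p2 = (0 | 0)\{a,b,d} ⊢ stopped
Q's transition system — 2 states:
  q0 = c.(b.(0 | 0))\{a,b,d} ⊢ —c→ q1
  q1 = (b.(0 | 0))\{a,b,d} ⊢ stopped
Trace ⟨cc⟩ through P, begin at {p0}:
  after c @ step 1: {p1}
  after c @ step 2: {p2}
  P completes σ.
Trace ⟨cc⟩ through Q, begin at {q0}:
  after c @ step 1: {q1}
  after c @ step 2: ∅ (Q stuck)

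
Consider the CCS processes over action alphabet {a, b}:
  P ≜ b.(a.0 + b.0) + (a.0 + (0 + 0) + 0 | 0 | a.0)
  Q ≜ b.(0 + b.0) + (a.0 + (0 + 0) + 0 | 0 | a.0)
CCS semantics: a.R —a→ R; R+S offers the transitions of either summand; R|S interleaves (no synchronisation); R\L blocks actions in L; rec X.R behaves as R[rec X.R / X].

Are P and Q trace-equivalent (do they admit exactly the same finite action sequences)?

LTS(P): 4 reachable states
  u0 = b.(a.0 + b.0) + (a.0 + (0 + 0) + 0 | 0 | a.0) → -a-> u1, -a-> u2, -b-> u3
  u1 = 0 → (no moves)
  u2 = 0 | 0 | 0 → (no moves)
  u3 = a.0 + b.0 → -a-> u1, -b-> u1
LTS(Q): 4 reachable states
  v0 = b.(0 + b.0) + (a.0 + (0 + 0) + 0 | 0 | a.0) → -a-> v1, -a-> v2, -b-> v3
  v1 = 0 → (no moves)
  v2 = 0 | 0 | 0 → (no moves)
  v3 = 0 + b.0 → -b-> v1
Run σ = ⟨ba⟩ on P: start {u0}
  [1] b ⇒ {u3}
  [2] a ⇒ {u1}
  P completes σ.
Run σ = ⟨ba⟩ on Q: start {v0}
  [1] b ⇒ {v3}
  [2] a ⇒ ∅  — Q cannot continue

NO — witness ⟨ba⟩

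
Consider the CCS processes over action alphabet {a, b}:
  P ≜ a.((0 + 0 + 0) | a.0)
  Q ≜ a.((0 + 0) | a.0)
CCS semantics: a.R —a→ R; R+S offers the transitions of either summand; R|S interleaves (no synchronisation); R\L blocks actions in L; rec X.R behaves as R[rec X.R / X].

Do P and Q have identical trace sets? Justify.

LTS(P): 3 reachable states
  s0 = a.((0 + 0 + 0) | a.0) ⊢ —a→ s1
  s1 = (0 + 0 + 0) | a.0 ⊢ —a→ s2
  s2 = (0 + 0 + 0) | 0 ⊢ ∅
LTS(Q): 3 reachable states
  t0 = a.((0 + 0) | a.0) ⊢ —a→ t1
  t1 = (0 + 0) | a.0 ⊢ —a→ t2
  t2 = (0 + 0) | 0 ⊢ ∅
Partition-refinement fixed point:
  B0 = {s0, t0}
  B1 = {s1, t1}
  B2 = {s2, t2}
s0 ∈ B0, t0 ∈ B0 → same block
Bisimilar ⇒ trace-equivalent.

YES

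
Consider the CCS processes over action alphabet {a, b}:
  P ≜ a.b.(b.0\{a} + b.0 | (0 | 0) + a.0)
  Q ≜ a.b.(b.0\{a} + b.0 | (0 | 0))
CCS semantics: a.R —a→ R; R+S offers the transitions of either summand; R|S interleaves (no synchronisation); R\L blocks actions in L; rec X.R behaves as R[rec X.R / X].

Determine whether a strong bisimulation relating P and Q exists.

P's transition system — 6 states:
  p0 = a.b.(b.0\{a} + b.0 | (0 | 0) + a.0) has moves --a--▸ p1
  p1 = b.(b.0\{a} + b.0 | (0 | 0) + a.0) has moves --b--▸ p2
  p2 = b.0\{a} + b.0 | (0 | 0) + a.0 has moves --a--▸ p3, --b--▸ p4, --b--▸ p5
  p3 = 0 has moves deadlocked
  p4 = 0 | (0 | 0) has moves deadlocked
  p5 = 0\{a} has moves deadlocked
Q's transition system — 5 states:
  q0 = a.b.(b.0\{a} + b.0 | (0 | 0)) has moves --a--▸ q1
  q1 = b.(b.0\{a} + b.0 | (0 | 0)) has moves --b--▸ q2
  q2 = b.0\{a} + b.0 | (0 | 0) has moves --b--▸ q3, --b--▸ q4
  q3 = 0 | (0 | 0) has moves deadlocked
  q4 = 0\{a} has moves deadlocked
Partition-refinement fixed point:
  B0 = {p0}
  B1 = {p1}
  B2 = {p2}
  B3 = {p3, p4, p5, q3, q4}
  B4 = {q0}
  B5 = {q1}
  B6 = {q2}
p0 ∈ B0, q0 ∈ B4 → different blocks

P ≁ Q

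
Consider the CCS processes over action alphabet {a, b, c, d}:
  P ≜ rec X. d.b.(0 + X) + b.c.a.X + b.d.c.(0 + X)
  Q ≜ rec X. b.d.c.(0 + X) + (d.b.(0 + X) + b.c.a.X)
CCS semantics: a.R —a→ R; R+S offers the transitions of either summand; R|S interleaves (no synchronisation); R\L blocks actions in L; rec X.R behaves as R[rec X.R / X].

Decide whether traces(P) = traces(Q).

P's transition system — 7 states:
  p0 = rec X. d.b.(0 + X) + b.c.a.X + b.d.c.(0 + X) → —b→ p1, —b→ p2, —d→ p3
  p1 = c.a.(rec X. d.b.(0 + X) + b.c.a.X + b.d.c.(0 + X)) → —c→ p4
  p2 = d.c.(0 + (rec X. d.b.(0 + X) + b.c.a.X + b.d.c.(0 + X))) → —d→ p5
  p3 = b.(0 + (rec X. d.b.(0 + X) + b.c.a.X + b.d.c.(0 + X))) → —b→ p6
  p4 = a.(rec X. d.b.(0 + X) + b.c.a.X + b.d.c.(0 + X)) → —a→ p0
  p5 = c.(0 + (rec X. d.b.(0 + X) + b.c.a.X + b.d.c.(0 + X))) → —c→ p6
  p6 = 0 + (rec X. d.b.(0 + X) + b.c.a.X + b.d.c.(0 + X)) → —b→ p1, —b→ p2, —d→ p3
Q's transition system — 7 states:
  q0 = rec X. b.d.c.(0 + X) + (d.b.(0 + X) + b.c.a.X) → —b→ q1, —b→ q2, —d→ q3
  q1 = c.a.(rec X. b.d.c.(0 + X) + (d.b.(0 + X) + b.c.a.X)) → —c→ q4
  q2 = d.c.(0 + (rec X. b.d.c.(0 + X) + (d.b.(0 + X) + b.c.a.X))) → —d→ q5
  q3 = b.(0 + (rec X. b.d.c.(0 + X) + (d.b.(0 + X) + b.c.a.X))) → —b→ q6
  q4 = a.(rec X. b.d.c.(0 + X) + (d.b.(0 + X) + b.c.a.X)) → —a→ q0
  q5 = c.(0 + (rec X. b.d.c.(0 + X) + (d.b.(0 + X) + b.c.a.X))) → —c→ q6
  q6 = 0 + (rec X. b.d.c.(0 + X) + (d.b.(0 + X) + b.c.a.X)) → —b→ q1, —b→ q2, —d→ q3
Coarsest stable partition (strong bisimilarity classes):
  B0 = {p0, p6, q0, q6}
  B1 = {p2, q2}
  B2 = {p5, q5}
  B3 = {p1, q1}
  B4 = {p4, q4}
  B5 = {p3, q3}
p0 ∈ B0, q0 ∈ B0 → same block
Bisimilar ⇒ trace-equivalent.

YES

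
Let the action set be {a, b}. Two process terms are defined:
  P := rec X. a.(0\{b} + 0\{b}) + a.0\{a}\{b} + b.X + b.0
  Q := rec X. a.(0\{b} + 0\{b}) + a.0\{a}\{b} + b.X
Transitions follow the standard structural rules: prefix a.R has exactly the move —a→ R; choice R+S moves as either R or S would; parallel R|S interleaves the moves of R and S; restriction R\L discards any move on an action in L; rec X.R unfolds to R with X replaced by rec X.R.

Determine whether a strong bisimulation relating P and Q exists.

P ≁ Q

P's transition system — 4 states:
  s0 = rec X. a.(0\{b} + 0\{b}) + a.0\{a}\{b} + b.X + b.0 → =a=> s1, =a=> s2, =b=> s0, =b=> s3
  s1 = 0\{a}\{b} → deadlocked
  s2 = 0\{b} + 0\{b} → deadlocked
  s3 = 0 → deadlocked
Q's transition system — 3 states:
  t0 = rec X. a.(0\{b} + 0\{b}) + a.0\{a}\{b} + b.X → =a=> t1, =a=> t2, =b=> t0
  t1 = 0\{a}\{b} → deadlocked
  t2 = 0\{b} + 0\{b} → deadlocked
Partition-refinement fixed point:
  B0 = {s0}
  B1 = {s1, s2, s3, t1, t2}
  B2 = {t0}
s0 ∈ B0, t0 ∈ B2 → different blocks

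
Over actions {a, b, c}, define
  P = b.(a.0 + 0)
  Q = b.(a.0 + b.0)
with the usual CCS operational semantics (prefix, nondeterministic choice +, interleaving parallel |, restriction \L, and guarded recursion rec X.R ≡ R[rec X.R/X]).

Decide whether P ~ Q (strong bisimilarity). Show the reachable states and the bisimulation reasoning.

Reachable graph of P (3 states):
  m0 = b.(a.0 + 0) has moves ··b··> m1
  m1 = a.0 + 0 has moves ··a··> m2
  m2 = 0 has moves deadlocked
Reachable graph of Q (3 states):
  n0 = b.(a.0 + b.0) has moves ··b··> n1
  n1 = a.0 + b.0 has moves ··a··> n2, ··b··> n2
  n2 = 0 has moves deadlocked
Partition-refinement fixed point:
  B0 = {m0}
  B1 = {m1}
  B2 = {m2, n2}
  B3 = {n0}
  B4 = {n1}
m0 ∈ B0, n0 ∈ B3 → different blocks

not bisimilar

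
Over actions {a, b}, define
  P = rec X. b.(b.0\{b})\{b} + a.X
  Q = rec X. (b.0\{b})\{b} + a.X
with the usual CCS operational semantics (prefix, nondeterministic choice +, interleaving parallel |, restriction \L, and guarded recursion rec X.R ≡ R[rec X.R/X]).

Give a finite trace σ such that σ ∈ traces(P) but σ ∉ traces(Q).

b

P's transition system — 2 states:
  p0 = rec X. b.(b.0\{b})\{b} + a.X | ··a··> p0, ··b··> p1
  p1 = (b.0\{b})\{b} | deadlocked
Q's transition system — 1 states:
  q0 = rec X. (b.0\{b})\{b} + a.X | ··a··> q0
Executing b from P (initial set {p0}):
  after b @ step 1: {p1}
  ✓ P
Executing b from Q (initial set {q0}):
  after b @ step 1: ∅  — Q cannot continue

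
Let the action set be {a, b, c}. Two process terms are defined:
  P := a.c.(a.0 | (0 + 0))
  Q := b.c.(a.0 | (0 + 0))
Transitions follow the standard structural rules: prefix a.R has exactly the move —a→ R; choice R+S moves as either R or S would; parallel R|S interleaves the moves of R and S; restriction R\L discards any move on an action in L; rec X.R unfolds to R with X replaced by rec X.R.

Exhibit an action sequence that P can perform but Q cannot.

P's transition system — 4 states:
  m0 = a.c.(a.0 | (0 + 0)) :: --a--▸ m1
  m1 = c.(a.0 | (0 + 0)) :: --c--▸ m2
  m2 = a.0 | (0 + 0) :: --a--▸ m3
  m3 = 0 | (0 + 0) :: deadlocked
Q's transition system — 4 states:
  n0 = b.c.(a.0 | (0 + 0)) :: --b--▸ n1
  n1 = c.(a.0 | (0 + 0)) :: --c--▸ n2
  n2 = a.0 | (0 + 0) :: --a--▸ n3
  n3 = 0 | (0 + 0) :: deadlocked
Executing a from P (initial set {m0}):
  after a @ step 1: {m1}
  — P admits the full trace.
Executing a from Q (initial set {n0}):
  after a @ step 1: no successor for Q

a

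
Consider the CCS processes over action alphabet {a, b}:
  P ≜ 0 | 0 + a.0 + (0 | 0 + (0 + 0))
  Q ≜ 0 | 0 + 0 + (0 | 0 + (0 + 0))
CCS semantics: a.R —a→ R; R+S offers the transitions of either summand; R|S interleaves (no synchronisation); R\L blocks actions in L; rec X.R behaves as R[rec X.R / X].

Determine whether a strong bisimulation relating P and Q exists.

LTS(P): 2 reachable states
  s0 = 0 | 0 + a.0 + (0 | 0 + (0 + 0)) | =a=> s1
  s1 = 0 | ·
LTS(Q): 1 reachable states
  t0 = 0 | 0 + 0 + (0 | 0 + (0 + 0)) | ·
Bisimilarity quotient blocks:
  B0 = {s0}
  B1 = {s1, t0}
s0 ∈ B0, t0 ∈ B1 → different blocks

not bisimilar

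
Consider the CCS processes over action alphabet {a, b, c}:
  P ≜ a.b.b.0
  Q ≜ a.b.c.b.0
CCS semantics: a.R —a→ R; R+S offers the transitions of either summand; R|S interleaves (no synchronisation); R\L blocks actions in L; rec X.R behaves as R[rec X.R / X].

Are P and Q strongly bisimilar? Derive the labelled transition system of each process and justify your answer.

not bisimilar

P's transition system — 4 states:
  m0 = a.b.b.0 → =a=> m1
  m1 = b.b.0 → =b=> m2
  m2 = b.0 → =b=> m3
  m3 = 0 → ·
Q's transition system — 5 states:
  n0 = a.b.c.b.0 → =a=> n1
  n1 = b.c.b.0 → =b=> n2
  n2 = c.b.0 → =c=> n3
  n3 = b.0 → =b=> n4
  n4 = 0 → ·
Coarsest stable partition (strong bisimilarity classes):
  B0 = {m0}
  B1 = {m1}
  B2 = {m2, n3}
  B3 = {m3, n4}
  B4 = {n0}
  B5 = {n1}
  B6 = {n2}
m0 ∈ B0, n0 ∈ B4 → different blocks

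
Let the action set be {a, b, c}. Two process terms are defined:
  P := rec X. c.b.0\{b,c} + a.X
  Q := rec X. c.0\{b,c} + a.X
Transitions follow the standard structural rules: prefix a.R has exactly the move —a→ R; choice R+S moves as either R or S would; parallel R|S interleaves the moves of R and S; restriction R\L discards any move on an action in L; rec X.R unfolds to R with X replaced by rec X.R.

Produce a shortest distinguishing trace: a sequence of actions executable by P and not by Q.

Reachable graph of P (3 states):
  s0 = rec X. c.b.0\{b,c} + a.X | --a--▸ s0, --c--▸ s1
  s1 = b.0\{b,c} | --b--▸ s2
  s2 = 0\{b,c} | ·
Reachable graph of Q (2 states):
  t0 = rec X. c.0\{b,c} + a.X | --a--▸ t0, --c--▸ t1
  t1 = 0\{b,c} | ·
Executing cb from P (initial set {s0}):
  step 1 (c): {s1}
  step 2 (b): {s2}
  — P admits the full trace.
Executing cb from Q (initial set {t0}):
  step 1 (c): {t1}
  step 2 (b): ∅ (Q stuck)

cb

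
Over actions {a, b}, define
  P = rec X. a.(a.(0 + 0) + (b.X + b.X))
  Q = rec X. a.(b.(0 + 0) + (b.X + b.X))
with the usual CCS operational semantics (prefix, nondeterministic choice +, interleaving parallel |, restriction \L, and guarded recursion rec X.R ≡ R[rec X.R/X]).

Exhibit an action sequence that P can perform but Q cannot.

aa

Reachable graph of P (3 states):
  s0 = rec X. a.(a.(0 + 0) + (b.X + b.X)) ⊢ =a=> s1
  s1 = a.(0 + 0) + (b.(rec X. a.(a.(0 + 0) + (b.X + b.X))) + b.(rec X. a.(a.(0 + 0) + (b.X + b.X)))) ⊢ =a=> s2, =b=> s0
  s2 = 0 + 0 ⊢ stopped
Reachable graph of Q (3 states):
  t0 = rec X. a.(b.(0 + 0) + (b.X + b.X)) ⊢ =a=> t1
  t1 = b.(0 + 0) + (b.(rec X. a.(b.(0 + 0) + (b.X + b.X))) + b.(rec X. a.(b.(0 + 0) + (b.X + b.X)))) ⊢ =b=> t0, =b=> t2
  t2 = 0 + 0 ⊢ stopped
Run σ = ⟨aa⟩ on P: start {s0}
  after a @ step 1: {s1}
  after a @ step 2: {s2}
  ✓ P
Run σ = ⟨aa⟩ on Q: start {t0}
  after a @ step 1: {t1}
  after a @ step 2: no successor for Q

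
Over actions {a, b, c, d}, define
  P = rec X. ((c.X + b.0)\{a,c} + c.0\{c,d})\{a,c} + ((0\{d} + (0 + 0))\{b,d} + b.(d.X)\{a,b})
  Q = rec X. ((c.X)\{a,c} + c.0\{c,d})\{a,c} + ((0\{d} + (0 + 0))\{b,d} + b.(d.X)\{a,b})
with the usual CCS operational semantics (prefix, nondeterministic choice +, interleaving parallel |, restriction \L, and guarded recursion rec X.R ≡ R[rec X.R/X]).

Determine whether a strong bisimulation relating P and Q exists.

P ≁ Q

LTS(P): 4 reachable states
  u0 = rec X. ((c.X + b.0)\{a,c} + c.0\{c,d})\{a,c} + ((0\{d} + (0 + 0))\{b,d} + b.(d.X)\{a,b}) | --b--▸ u1, --b--▸ u2
  u1 = (d.(rec X. ((c.X + b.0)\{a,c} + c.0\{c,d})\{a,c} + ((0\{d} + (0 + 0))\{b,d} + b.(d.X)\{a,b})))\{a,b} | --d--▸ u3
  u2 = 0\{a,c}\{a,c} | (no moves)
  u3 = (rec X. ((c.X + b.0)\{a,c} + c.0\{c,d})\{a,c} + ((0\{d} + (0 + 0))\{b,d} + b.(d.X)\{a,b}))\{a,b} | (no moves)
LTS(Q): 3 reachable states
  v0 = rec X. ((c.X)\{a,c} + c.0\{c,d})\{a,c} + ((0\{d} + (0 + 0))\{b,d} + b.(d.X)\{a,b}) | --b--▸ v1
  v1 = (d.(rec X. ((c.X)\{a,c} + c.0\{c,d})\{a,c} + ((0\{d} + (0 + 0))\{b,d} + b.(d.X)\{a,b})))\{a,b} | --d--▸ v2
  v2 = (rec X. ((c.X)\{a,c} + c.0\{c,d})\{a,c} + ((0\{d} + (0 + 0))\{b,d} + b.(d.X)\{a,b}))\{a,b} | (no moves)
Partition-refinement fixed point:
  B0 = {u0}
  B1 = {u2, u3, v2}
  B2 = {u1, v1}
  B3 = {v0}
u0 ∈ B0, v0 ∈ B3 → different blocks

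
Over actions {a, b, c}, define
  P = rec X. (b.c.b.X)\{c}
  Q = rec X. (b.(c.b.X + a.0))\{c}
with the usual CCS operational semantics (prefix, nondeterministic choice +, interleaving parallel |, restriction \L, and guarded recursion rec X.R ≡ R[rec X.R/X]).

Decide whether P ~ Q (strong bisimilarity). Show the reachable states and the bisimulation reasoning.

not bisimilar

P's transition system — 2 states:
  m0 = rec X. (b.c.b.X)\{c} | --b--▸ m1
  m1 = (c.b.(rec X. (b.c.b.X)\{c}))\{c} | (no moves)
Q's transition system — 3 states:
  n0 = rec X. (b.(c.b.X + a.0))\{c} | --b--▸ n1
  n1 = (c.b.(rec X. (b.(c.b.X + a.0))\{c}) + a.0)\{c} | --a--▸ n2
  n2 = 0\{c} | (no moves)
Bisimilarity quotient blocks:
  B0 = {m0}
  B1 = {m1, n2}
  B2 = {n0}
  B3 = {n1}
m0 ∈ B0, n0 ∈ B2 → different blocks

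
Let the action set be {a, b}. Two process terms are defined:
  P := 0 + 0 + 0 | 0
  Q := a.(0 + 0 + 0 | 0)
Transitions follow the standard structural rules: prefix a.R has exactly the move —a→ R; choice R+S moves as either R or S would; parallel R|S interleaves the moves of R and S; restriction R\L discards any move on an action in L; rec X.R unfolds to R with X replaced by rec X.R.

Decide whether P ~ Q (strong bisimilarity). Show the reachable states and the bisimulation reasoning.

Reachable graph of P (1 states):
  u0 = 0 + 0 + 0 | 0 has moves (no moves)
Reachable graph of Q (2 states):
  v0 = a.(0 + 0 + 0 | 0) has moves -a-> v1
  v1 = 0 + 0 + 0 | 0 has moves (no moves)
Coarsest stable partition (strong bisimilarity classes):
  B0 = {u0, v1}
  B1 = {v0}
u0 ∈ B0, v0 ∈ B1 → different blocks

not bisimilar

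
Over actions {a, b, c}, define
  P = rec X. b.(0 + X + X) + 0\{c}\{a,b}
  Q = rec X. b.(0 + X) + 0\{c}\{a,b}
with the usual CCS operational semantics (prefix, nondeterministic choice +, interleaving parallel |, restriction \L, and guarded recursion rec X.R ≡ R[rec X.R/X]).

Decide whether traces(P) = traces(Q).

trace-equivalent

LTS(P): 2 reachable states
  p0 = rec X. b.(0 + X + X) + 0\{c}\{a,b} :: -b-> p1
  p1 = 0 + (rec X. b.(0 + X + X) + 0\{c}\{a,b}) + (rec X. b.(0 + X + X) + 0\{c}\{a,b}) :: -b-> p1
LTS(Q): 2 reachable states
  q0 = rec X. b.(0 + X) + 0\{c}\{a,b} :: -b-> q1
  q1 = 0 + (rec X. b.(0 + X) + 0\{c}\{a,b}) :: -b-> q1
Partition-refinement fixed point:
  B0 = {p0, p1, q0, q1}
p0 ∈ B0, q0 ∈ B0 → same block
Bisimilar ⇒ trace-equivalent.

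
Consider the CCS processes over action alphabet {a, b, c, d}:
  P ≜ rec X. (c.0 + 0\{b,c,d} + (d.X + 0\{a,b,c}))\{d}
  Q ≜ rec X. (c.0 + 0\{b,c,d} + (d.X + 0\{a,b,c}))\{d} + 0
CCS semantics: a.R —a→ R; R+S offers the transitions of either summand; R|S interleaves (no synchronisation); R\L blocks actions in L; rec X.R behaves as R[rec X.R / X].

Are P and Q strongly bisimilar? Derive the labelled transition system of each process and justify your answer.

bisimilar

Reachable graph of P (2 states):
  s0 = rec X. (c.0 + 0\{b,c,d} + (d.X + 0\{a,b,c}))\{d} :: —c→ s1
  s1 = 0\{d} :: ∅
Reachable graph of Q (2 states):
  t0 = rec X. (c.0 + 0\{b,c,d} + (d.X + 0\{a,b,c}))\{d} + 0 :: —c→ t1
  t1 = 0\{d} :: ∅
Coarsest stable partition (strong bisimilarity classes):
  B0 = {s0, t0}
  B1 = {s1, t1}
s0 ∈ B0, t0 ∈ B0 → same block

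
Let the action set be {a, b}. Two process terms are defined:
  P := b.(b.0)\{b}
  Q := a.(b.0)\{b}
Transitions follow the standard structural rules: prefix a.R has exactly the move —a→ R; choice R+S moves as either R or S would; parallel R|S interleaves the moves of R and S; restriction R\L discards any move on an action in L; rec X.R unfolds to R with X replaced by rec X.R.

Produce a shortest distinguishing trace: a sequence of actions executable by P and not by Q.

b

Reachable graph of P (2 states):
  s0 = b.(b.0)\{b} → —b→ s1
  s1 = (b.0)\{b} → stopped
Reachable graph of Q (2 states):
  t0 = a.(b.0)\{b} → —a→ t1
  t1 = (b.0)\{b} → stopped
Run σ = ⟨b⟩ on P: start {s0}
  [1] b ⇒ {s1}
  P completes σ.
Run σ = ⟨b⟩ on Q: start {t0}
  [1] b ⇒ ∅ (Q stuck)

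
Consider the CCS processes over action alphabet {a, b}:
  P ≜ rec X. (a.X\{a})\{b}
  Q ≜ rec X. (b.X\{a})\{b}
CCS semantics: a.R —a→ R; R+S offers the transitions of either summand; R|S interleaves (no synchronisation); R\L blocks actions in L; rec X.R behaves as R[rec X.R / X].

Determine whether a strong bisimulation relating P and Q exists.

Reachable graph of P (2 states):
  p0 = rec X. (a.X\{a})\{b} → --a--▸ p1
  p1 = (rec X. (a.X\{a})\{b})\{a}\{b} → deadlocked
Reachable graph of Q (1 states):
  q0 = rec X. (b.X\{a})\{b} → deadlocked
Partition-refinement fixed point:
  B0 = {p0}
  B1 = {p1, q0}
p0 ∈ B0, q0 ∈ B1 → different blocks

NO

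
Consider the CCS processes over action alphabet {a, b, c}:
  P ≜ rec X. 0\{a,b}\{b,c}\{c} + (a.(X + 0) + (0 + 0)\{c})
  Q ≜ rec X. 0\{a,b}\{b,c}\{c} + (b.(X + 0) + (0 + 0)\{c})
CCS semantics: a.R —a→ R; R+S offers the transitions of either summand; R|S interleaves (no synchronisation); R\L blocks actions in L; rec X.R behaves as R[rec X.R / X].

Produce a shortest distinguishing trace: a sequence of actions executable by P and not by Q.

a

P's transition system — 2 states:
  m0 = rec X. 0\{a,b}\{b,c}\{c} + (a.(X + 0) + (0 + 0)\{c}) :: =a=> m1
  m1 = (rec X. 0\{a,b}\{b,c}\{c} + (a.(X + 0) + (0 + 0)\{c})) + 0 :: =a=> m1
Q's transition system — 2 states:
  n0 = rec X. 0\{a,b}\{b,c}\{c} + (b.(X + 0) + (0 + 0)\{c}) :: =b=> n1
  n1 = (rec X. 0\{a,b}\{b,c}\{c} + (b.(X + 0) + (0 + 0)\{c})) + 0 :: =b=> n1
Executing a from P (initial set {m0}):
  [1] a ⇒ {m1}
  ✓ P
Executing a from Q (initial set {n0}):
  [1] a ⇒ ∅ (Q stuck)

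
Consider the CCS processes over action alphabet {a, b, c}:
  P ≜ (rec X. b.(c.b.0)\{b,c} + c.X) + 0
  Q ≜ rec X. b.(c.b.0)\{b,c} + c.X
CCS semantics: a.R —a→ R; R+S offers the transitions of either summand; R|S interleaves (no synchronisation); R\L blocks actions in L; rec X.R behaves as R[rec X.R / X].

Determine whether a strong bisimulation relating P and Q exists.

P ~ Q

P's transition system — 3 states:
  u0 = (rec X. b.(c.b.0)\{b,c} + c.X) + 0 → =b=> u1, =c=> u2
  u1 = (c.b.0)\{b,c} → ·
  u2 = rec X. b.(c.b.0)\{b,c} + c.X → =b=> u1, =c=> u2
Q's transition system — 2 states:
  v0 = rec X. b.(c.b.0)\{b,c} + c.X → =b=> v1, =c=> v0
  v1 = (c.b.0)\{b,c} → ·
Bisimilarity quotient blocks:
  B0 = {u0, u2, v0}
  B1 = {u1, v1}
u0 ∈ B0, v0 ∈ B0 → same block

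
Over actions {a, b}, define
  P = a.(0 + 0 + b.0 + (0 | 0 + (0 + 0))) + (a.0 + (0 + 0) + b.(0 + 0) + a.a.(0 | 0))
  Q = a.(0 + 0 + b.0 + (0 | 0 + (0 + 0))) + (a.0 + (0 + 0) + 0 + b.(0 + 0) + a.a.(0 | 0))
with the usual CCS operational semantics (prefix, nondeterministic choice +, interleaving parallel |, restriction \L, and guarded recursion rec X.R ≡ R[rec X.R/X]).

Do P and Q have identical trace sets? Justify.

traces(P) = traces(Q)

LTS(P): 6 reachable states
  m0 = a.(0 + 0 + b.0 + (0 | 0 + (0 + 0))) + (a.0 + (0 + 0) + b.(0 + 0) + a.a.(0 | 0)) :: =a=> m1, =a=> m2, =a=> m3, =b=> m4
  m1 = 0 :: ·
  m2 = 0 + 0 + b.0 + (0 | 0 + (0 + 0)) :: =b=> m1
  m3 = a.(0 | 0) :: =a=> m5
  m4 = 0 + 0 :: ·
  m5 = 0 | 0 :: ·
LTS(Q): 6 reachable states
  n0 = a.(0 + 0 + b.0 + (0 | 0 + (0 + 0))) + (a.0 + (0 + 0) + 0 + b.(0 + 0) + a.a.(0 | 0)) :: =a=> n1, =a=> n2, =a=> n3, =b=> n4
  n1 = 0 :: ·
  n2 = 0 + 0 + b.0 + (0 | 0 + (0 + 0)) :: =b=> n1
  n3 = a.(0 | 0) :: =a=> n5
  n4 = 0 + 0 :: ·
  n5 = 0 | 0 :: ·
Bisimilarity quotient blocks:
  B0 = {m0, n0}
  B1 = {m1, m4, m5, n1, n4, n5}
  B2 = {m3, n3}
  B3 = {m2, n2}
m0 ∈ B0, n0 ∈ B0 → same block
Bisimilar ⇒ trace-equivalent.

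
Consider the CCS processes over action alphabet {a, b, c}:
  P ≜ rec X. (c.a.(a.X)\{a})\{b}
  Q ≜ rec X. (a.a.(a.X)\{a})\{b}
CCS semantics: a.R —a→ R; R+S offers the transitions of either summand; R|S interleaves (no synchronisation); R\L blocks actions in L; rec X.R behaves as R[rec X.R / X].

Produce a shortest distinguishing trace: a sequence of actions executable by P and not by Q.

Reachable graph of P (3 states):
  m0 = rec X. (c.a.(a.X)\{a})\{b} → -c-> m1
  m1 = (a.(a.(rec X. (c.a.(a.X)\{a})\{b}))\{a})\{b} → -a-> m2
  m2 = (a.(rec X. (c.a.(a.X)\{a})\{b}))\{a}\{b} → ·
Reachable graph of Q (3 states):
  n0 = rec X. (a.a.(a.X)\{a})\{b} → -a-> n1
  n1 = (a.(a.(rec X. (a.a.(a.X)\{a})\{b}))\{a})\{b} → -a-> n2
  n2 = (a.(rec X. (a.a.(a.X)\{a})\{b}))\{a}\{b} → ·
Trace ⟨c⟩ through P, begin at {m0}:
  [1] c ⇒ {m1}
  — P admits the full trace.
Trace ⟨c⟩ through Q, begin at {n0}:
  [1] c ⇒ ∅ (Q stuck)

c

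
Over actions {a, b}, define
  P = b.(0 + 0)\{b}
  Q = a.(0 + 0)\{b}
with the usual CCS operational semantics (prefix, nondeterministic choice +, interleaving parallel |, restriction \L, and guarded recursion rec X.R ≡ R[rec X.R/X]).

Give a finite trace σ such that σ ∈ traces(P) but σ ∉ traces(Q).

b

P's transition system — 2 states:
  s0 = b.(0 + 0)\{b} ⊢ =b=> s1
  s1 = (0 + 0)\{b} ⊢ ∅
Q's transition system — 2 states:
  t0 = a.(0 + 0)\{b} ⊢ =a=> t1
  t1 = (0 + 0)\{b} ⊢ ∅
Executing b from P (initial set {s0}):
  step 1 (b): {s1}
  ✓ P
Executing b from Q (initial set {t0}):
  step 1 (b): ∅  — Q cannot continue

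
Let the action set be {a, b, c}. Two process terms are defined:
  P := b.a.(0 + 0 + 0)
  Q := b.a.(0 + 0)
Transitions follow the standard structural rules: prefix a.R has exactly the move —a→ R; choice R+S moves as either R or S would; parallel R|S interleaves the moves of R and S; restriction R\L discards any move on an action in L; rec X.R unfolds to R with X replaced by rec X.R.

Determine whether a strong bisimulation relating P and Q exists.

LTS(P): 3 reachable states
  p0 = b.a.(0 + 0 + 0) ⊢ =b=> p1
  p1 = a.(0 + 0 + 0) ⊢ =a=> p2
  p2 = 0 + 0 + 0 ⊢ (no moves)
LTS(Q): 3 reachable states
  q0 = b.a.(0 + 0) ⊢ =b=> q1
  q1 = a.(0 + 0) ⊢ =a=> q2
  q2 = 0 + 0 ⊢ (no moves)
Bisimilarity quotient blocks:
  B0 = {p0, q0}
  B1 = {p1, q1}
  B2 = {p2, q2}
p0 ∈ B0, q0 ∈ B0 → same block

YES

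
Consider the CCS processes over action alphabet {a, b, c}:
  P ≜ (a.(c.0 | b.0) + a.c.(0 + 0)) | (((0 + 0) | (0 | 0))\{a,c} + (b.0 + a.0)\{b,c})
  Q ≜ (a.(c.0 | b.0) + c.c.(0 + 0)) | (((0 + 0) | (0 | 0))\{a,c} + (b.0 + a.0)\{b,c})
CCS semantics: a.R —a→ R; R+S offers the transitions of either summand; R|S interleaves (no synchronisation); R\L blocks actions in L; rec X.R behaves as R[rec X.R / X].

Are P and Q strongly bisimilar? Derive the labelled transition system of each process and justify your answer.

NO

P's transition system — 14 states:
  p0 = (a.(c.0 | b.0) + a.c.(0 + 0)) | (((0 + 0) | (0 | 0))\{a,c} + (b.0 + a.0)\{b,c}) has moves --a--▸ p1, --a--▸ p2, --a--▸ p3
  p1 = (a.(c.0 | b.0) + a.c.(0 + 0)) | 0\{b,c} has moves --a--▸ p4, --a--▸ p5
  p2 = c.(0 + 0) | (((0 + 0) | (0 | 0))\{a,c} + (b.0 + a.0)\{b,c}) has moves --a--▸ p4, --c--▸ p6
  p3 = c.0 | b.0 | (((0 + 0) | (0 | 0))\{a,c} + (b.0 + a.0)\{b,c}) has moves --a--▸ p5, --b--▸ p7, --c--▸ p8
  p4 = c.(0 + 0) | 0\{b,c} has moves --c--▸ p9
  p5 = c.0 | b.0 | 0\{b,c} has moves --b--▸ p10, --c--▸ p11
  p6 = (0 + 0) | (((0 + 0) | (0 | 0))\{a,c} + (b.0 + a.0)\{b,c}) has moves --a--▸ p9
  p7 = c.0 | 0 | (((0 + 0) | (0 | 0))\{a,c} + (b.0 + a.0)\{b,c}) has moves --a--▸ p10, --c--▸ p12
  p8 = 0 | b.0 | (((0 + 0) | (0 | 0))\{a,c} + (b.0 + a.0)\{b,c}) has moves --a--▸ p11, --b--▸ p12
  p9 = (0 + 0) | 0\{b,c} has moves deadlocked
  p10 = c.0 | 0 | 0\{b,c} has moves --c--▸ p13
  p11 = 0 | b.0 | 0\{b,c} has moves --b--▸ p13
  p12 = 0 | 0 | (((0 + 0) | (0 | 0))\{a,c} + (b.0 + a.0)\{b,c}) has moves --a--▸ p13
  p13 = 0 | 0 | 0\{b,c} has moves deadlocked
Q's transition system — 14 states:
  q0 = (a.(c.0 | b.0) + c.c.(0 + 0)) | (((0 + 0) | (0 | 0))\{a,c} + (b.0 + a.0)\{b,c}) has moves --a--▸ q1, --a--▸ q2, --c--▸ q3
  q1 = (a.(c.0 | b.0) + c.c.(0 + 0)) | 0\{b,c} has moves --a--▸ q4, --c--▸ q5
  q2 = c.0 | b.0 | (((0 + 0) | (0 | 0))\{a,c} + (b.0 + a.0)\{b,c}) has moves --a--▸ q4, --b--▸ q6, --c--▸ q7
  q3 = c.(0 + 0) | (((0 + 0) | (0 | 0))\{a,c} + (b.0 + a.0)\{b,c}) has moves --a--▸ q5, --c--▸ q8
  q4 = c.0 | b.0 | 0\{b,c} has moves --b--▸ q9, --c--▸ q10
  q5 = c.(0 + 0) | 0\{b,c} has moves --c--▸ q11
  q6 = c.0 | 0 | (((0 + 0) | (0 | 0))\{a,c} + (b.0 + a.0)\{b,c}) has moves --a--▸ q9, --c--▸ q12
  q7 = 0 | b.0 | (((0 + 0) | (0 | 0))\{a,c} + (b.0 + a.0)\{b,c}) has moves --a--▸ q10, --b--▸ q12
  q8 = (0 + 0) | (((0 + 0) | (0 | 0))\{a,c} + (b.0 + a.0)\{b,c}) has moves --a--▸ q11
  q9 = c.0 | 0 | 0\{b,c} has moves --c--▸ q13
  q10 = 0 | b.0 | 0\{b,c} has moves --b--▸ q13
  q11 = (0 + 0) | 0\{b,c} has moves deadlocked
  q12 = 0 | 0 | (((0 + 0) | (0 | 0))\{a,c} + (b.0 + a.0)\{b,c}) has moves --a--▸ q13
  q13 = 0 | 0 | 0\{b,c} has moves deadlocked
Partition-refinement fixed point:
  B0 = {p0}
  B1 = {p1}
  B2 = {p5, q4}
  B3 = {p10, p4, q5, q9}
  B4 = {p13, p9, q11, q13}
  B5 = {p11, q10}
  B6 = {p3, q2}
  B7 = {p8, q7}
  B8 = {p12, p6, q12, q8}
  B9 = {p2, p7, q3, q6}
  B10 = {q0}
  B11 = {q1}
p0 ∈ B0, q0 ∈ B10 → different blocks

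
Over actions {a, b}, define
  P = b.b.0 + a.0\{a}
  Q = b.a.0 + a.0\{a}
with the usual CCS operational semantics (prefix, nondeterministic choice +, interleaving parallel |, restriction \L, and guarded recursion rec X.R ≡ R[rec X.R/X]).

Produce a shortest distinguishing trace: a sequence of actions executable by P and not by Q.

LTS(P): 4 reachable states
  u0 = b.b.0 + a.0\{a} :: =a=> u1, =b=> u2
  u1 = 0\{a} :: ∅
  u2 = b.0 :: =b=> u3
  u3 = 0 :: ∅
LTS(Q): 4 reachable states
  v0 = b.a.0 + a.0\{a} :: =a=> v1, =b=> v2
  v1 = 0\{a} :: ∅
  v2 = a.0 :: =a=> v3
  v3 = 0 :: ∅
Trace ⟨bb⟩ through P, begin at {u0}:
  step 1 (b): {u2}
  step 2 (b): {u3}
  — P admits the full trace.
Trace ⟨bb⟩ through Q, begin at {v0}:
  step 1 (b): {v2}
  step 2 (b): ∅  — Q cannot continue

bb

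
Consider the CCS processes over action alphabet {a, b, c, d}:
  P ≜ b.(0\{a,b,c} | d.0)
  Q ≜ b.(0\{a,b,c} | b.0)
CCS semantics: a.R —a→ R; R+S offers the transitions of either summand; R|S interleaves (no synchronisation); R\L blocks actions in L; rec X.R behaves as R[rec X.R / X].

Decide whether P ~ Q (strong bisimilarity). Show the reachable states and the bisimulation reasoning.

Reachable graph of P (3 states):
  p0 = b.(0\{a,b,c} | d.0) ⊢ --b--▸ p1
  p1 = 0\{a,b,c} | d.0 ⊢ --d--▸ p2
  p2 = 0\{a,b,c} | 0 ⊢ ∅
Reachable graph of Q (3 states):
  q0 = b.(0\{a,b,c} | b.0) ⊢ --b--▸ q1
  q1 = 0\{a,b,c} | b.0 ⊢ --b--▸ q2
  q2 = 0\{a,b,c} | 0 ⊢ ∅
Partition-refinement fixed point:
  B0 = {p0}
  B1 = {p1}
  B2 = {p2, q2}
  B3 = {q0}
  B4 = {q1}
p0 ∈ B0, q0 ∈ B3 → different blocks

NO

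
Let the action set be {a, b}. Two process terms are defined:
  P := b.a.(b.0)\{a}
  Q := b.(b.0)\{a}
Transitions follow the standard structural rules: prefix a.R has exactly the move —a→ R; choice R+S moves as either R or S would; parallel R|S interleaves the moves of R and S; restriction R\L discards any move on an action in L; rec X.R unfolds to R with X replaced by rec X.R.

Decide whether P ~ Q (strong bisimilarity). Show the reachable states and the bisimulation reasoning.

LTS(P): 4 reachable states
  m0 = b.a.(b.0)\{a} | -b-> m1
  m1 = a.(b.0)\{a} | -a-> m2
  m2 = (b.0)\{a} | -b-> m3
  m3 = 0\{a} | deadlocked
LTS(Q): 3 reachable states
  n0 = b.(b.0)\{a} | -b-> n1
  n1 = (b.0)\{a} | -b-> n2
  n2 = 0\{a} | deadlocked
Coarsest stable partition (strong bisimilarity classes):
  B0 = {m0}
  B1 = {m1}
  B2 = {m2, n1}
  B3 = {m3, n2}
  B4 = {n0}
m0 ∈ B0, n0 ∈ B4 → different blocks

not bisimilar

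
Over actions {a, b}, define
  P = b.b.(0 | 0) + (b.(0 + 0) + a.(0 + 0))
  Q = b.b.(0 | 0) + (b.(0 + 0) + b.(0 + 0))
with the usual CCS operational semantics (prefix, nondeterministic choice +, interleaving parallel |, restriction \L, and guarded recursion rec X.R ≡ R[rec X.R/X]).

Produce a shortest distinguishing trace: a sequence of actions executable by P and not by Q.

a

P's transition system — 4 states:
  m0 = b.b.(0 | 0) + (b.(0 + 0) + a.(0 + 0)) | --a--▸ m1, --b--▸ m1, --b--▸ m2
  m1 = 0 + 0 | stopped
  m2 = b.(0 | 0) | --b--▸ m3
  m3 = 0 | 0 | stopped
Q's transition system — 4 states:
  n0 = b.b.(0 | 0) + (b.(0 + 0) + b.(0 + 0)) | --b--▸ n1, --b--▸ n2
  n1 = 0 + 0 | stopped
  n2 = b.(0 | 0) | --b--▸ n3
  n3 = 0 | 0 | stopped
Trace ⟨a⟩ through P, begin at {m0}:
  after a @ step 1: {m1}
  ✓ P
Trace ⟨a⟩ through Q, begin at {n0}:
  after a @ step 1: ∅ (Q stuck)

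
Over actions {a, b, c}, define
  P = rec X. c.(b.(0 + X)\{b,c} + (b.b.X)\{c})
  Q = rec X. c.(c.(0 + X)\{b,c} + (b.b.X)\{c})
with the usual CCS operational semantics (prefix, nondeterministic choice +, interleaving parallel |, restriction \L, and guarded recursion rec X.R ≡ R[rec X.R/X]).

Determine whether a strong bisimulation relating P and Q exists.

P's transition system — 5 states:
  m0 = rec X. c.(b.(0 + X)\{b,c} + (b.b.X)\{c}) → ··c··> m1
  m1 = b.(0 + (rec X. c.(b.(0 + X)\{b,c} + (b.b.X)\{c})))\{b,c} + (b.b.(rec X. c.(b.(0 + X)\{b,c} + (b.b.X)\{c})))\{c} → ··b··> m2, ··b··> m3
  m2 = (0 + (rec X. c.(b.(0 + X)\{b,c} + (b.b.X)\{c})))\{b,c} → ·
  m3 = (b.(rec X. c.(b.(0 + X)\{b,c} + (b.b.X)\{c})))\{c} → ··b··> m4
  m4 = (rec X. c.(b.(0 + X)\{b,c} + (b.b.X)\{c}))\{c} → ·
Q's transition system — 5 states:
  n0 = rec X. c.(c.(0 + X)\{b,c} + (b.b.X)\{c}) → ··c··> n1
  n1 = c.(0 + (rec X. c.(c.(0 + X)\{b,c} + (b.b.X)\{c})))\{b,c} + (b.b.(rec X. c.(c.(0 + X)\{b,c} + (b.b.X)\{c})))\{c} → ··b··> n2, ··c··> n3
  n2 = (b.(rec X. c.(c.(0 + X)\{b,c} + (b.b.X)\{c})))\{c} → ··b··> n4
  n3 = (0 + (rec X. c.(c.(0 + X)\{b,c} + (b.b.X)\{c})))\{b,c} → ·
  n4 = (rec X. c.(c.(0 + X)\{b,c} + (b.b.X)\{c}))\{c} → ·
Partition-refinement fixed point:
  B0 = {m0}
  B1 = {m1}
  B2 = {m2, m4, n3, n4}
  B3 = {m3, n2}
  B4 = {n0}
  B5 = {n1}
m0 ∈ B0, n0 ∈ B4 → different blocks

P ≁ Q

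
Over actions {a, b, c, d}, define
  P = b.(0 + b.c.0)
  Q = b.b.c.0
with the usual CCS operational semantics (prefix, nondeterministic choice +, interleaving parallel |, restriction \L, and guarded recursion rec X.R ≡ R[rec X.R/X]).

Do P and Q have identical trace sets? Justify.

LTS(P): 4 reachable states
  p0 = b.(0 + b.c.0) has moves =b=> p1
  p1 = 0 + b.c.0 has moves =b=> p2
  p2 = c.0 has moves =c=> p3
  p3 = 0 has moves ∅
LTS(Q): 4 reachable states
  q0 = b.b.c.0 has moves =b=> q1
  q1 = b.c.0 has moves =b=> q2
  q2 = c.0 has moves =c=> q3
  q3 = 0 has moves ∅
Bisimilarity quotient blocks:
  B0 = {p0, q0}
  B1 = {p1, q1}
  B2 = {p2, q2}
  B3 = {p3, q3}
p0 ∈ B0, q0 ∈ B0 → same block
Bisimilar ⇒ trace-equivalent.

trace-equivalent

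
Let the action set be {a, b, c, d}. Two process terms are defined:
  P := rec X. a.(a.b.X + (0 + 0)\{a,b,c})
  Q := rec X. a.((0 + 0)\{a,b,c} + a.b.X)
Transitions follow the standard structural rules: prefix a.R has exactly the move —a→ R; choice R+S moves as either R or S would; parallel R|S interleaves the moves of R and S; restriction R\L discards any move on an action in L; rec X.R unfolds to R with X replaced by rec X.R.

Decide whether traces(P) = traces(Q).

Reachable graph of P (3 states):
  s0 = rec X. a.(a.b.X + (0 + 0)\{a,b,c}) → -a-> s1
  s1 = a.b.(rec X. a.(a.b.X + (0 + 0)\{a,b,c})) + (0 + 0)\{a,b,c} → -a-> s2
  s2 = b.(rec X. a.(a.b.X + (0 + 0)\{a,b,c})) → -b-> s0
Reachable graph of Q (3 states):
  t0 = rec X. a.((0 + 0)\{a,b,c} + a.b.X) → -a-> t1
  t1 = (0 + 0)\{a,b,c} + a.b.(rec X. a.((0 + 0)\{a,b,c} + a.b.X)) → -a-> t2
  t2 = b.(rec X. a.((0 + 0)\{a,b,c} + a.b.X)) → -b-> t0
Partition-refinement fixed point:
  B0 = {s0, t0}
  B1 = {s1, t1}
  B2 = {s2, t2}
s0 ∈ B0, t0 ∈ B0 → same block
Bisimilar ⇒ trace-equivalent.

YES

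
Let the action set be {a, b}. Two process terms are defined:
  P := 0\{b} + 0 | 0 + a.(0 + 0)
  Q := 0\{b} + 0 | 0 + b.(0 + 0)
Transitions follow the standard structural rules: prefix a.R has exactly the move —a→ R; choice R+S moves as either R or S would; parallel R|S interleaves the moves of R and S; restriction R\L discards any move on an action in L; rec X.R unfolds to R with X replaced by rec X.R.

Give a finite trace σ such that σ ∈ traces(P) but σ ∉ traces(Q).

Reachable graph of P (2 states):
  u0 = 0\{b} + 0 | 0 + a.(0 + 0) :: —a→ u1
  u1 = 0 + 0 :: deadlocked
Reachable graph of Q (2 states):
  v0 = 0\{b} + 0 | 0 + b.(0 + 0) :: —b→ v1
  v1 = 0 + 0 :: deadlocked
Run σ = ⟨a⟩ on P: start {u0}
  [1] a ⇒ {u1}
  P completes σ.
Run σ = ⟨a⟩ on Q: start {v0}
  [1] a ⇒ ∅ (Q stuck)

a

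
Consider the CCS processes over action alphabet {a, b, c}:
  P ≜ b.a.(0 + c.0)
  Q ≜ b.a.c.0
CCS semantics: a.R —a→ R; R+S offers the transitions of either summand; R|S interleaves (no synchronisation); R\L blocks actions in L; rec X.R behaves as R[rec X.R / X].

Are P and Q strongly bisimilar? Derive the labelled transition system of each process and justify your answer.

LTS(P): 4 reachable states
  m0 = b.a.(0 + c.0) → ··b··> m1
  m1 = a.(0 + c.0) → ··a··> m2
  m2 = 0 + c.0 → ··c··> m3
  m3 = 0 → deadlocked
LTS(Q): 4 reachable states
  n0 = b.a.c.0 → ··b··> n1
  n1 = a.c.0 → ··a··> n2
  n2 = c.0 → ··c··> n3
  n3 = 0 → deadlocked
Bisimilarity quotient blocks:
  B0 = {m0, n0}
  B1 = {m1, n1}
  B2 = {m2, n2}
  B3 = {m3, n3}
m0 ∈ B0, n0 ∈ B0 → same block

bisimilar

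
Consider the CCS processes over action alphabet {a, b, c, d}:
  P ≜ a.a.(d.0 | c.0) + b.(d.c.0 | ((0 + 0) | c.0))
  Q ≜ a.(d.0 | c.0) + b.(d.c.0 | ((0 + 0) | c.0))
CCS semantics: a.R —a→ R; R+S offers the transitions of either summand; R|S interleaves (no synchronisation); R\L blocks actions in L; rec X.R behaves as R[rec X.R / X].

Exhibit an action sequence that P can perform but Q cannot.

aa

P's transition system — 12 states:
  u0 = a.a.(d.0 | c.0) + b.(d.c.0 | ((0 + 0) | c.0)) → ··a··> u1, ··b··> u2
  u1 = a.(d.0 | c.0) → ··a··> u3
  u2 = d.c.0 | ((0 + 0) | c.0) → ··c··> u4, ··d··> u5
  u3 = d.0 | c.0 → ··c··> u6, ··d··> u7
  u4 = d.c.0 | ((0 + 0) | 0) → ··d··> u8
  u5 = c.0 | ((0 + 0) | c.0) → ··c··> u8, ··c··> u9
  u6 = d.0 | 0 → ··d··> u10
  u7 = 0 | c.0 → ··c··> u10
  u8 = c.0 | ((0 + 0) | 0) → ··c··> u11
  u9 = 0 | ((0 + 0) | c.0) → ··c··> u11
  u10 = 0 | 0 → stopped
  u11 = 0 | ((0 + 0) | 0) → stopped
Q's transition system — 11 states:
  v0 = a.(d.0 | c.0) + b.(d.c.0 | ((0 + 0) | c.0)) → ··a··> v1, ··b··> v2
  v1 = d.0 | c.0 → ··c··> v3, ··d··> v4
  v2 = d.c.0 | ((0 + 0) | c.0) → ··c··> v5, ··d··> v6
  v3 = d.0 | 0 → ··d··> v7
  v4 = 0 | c.0 → ··c··> v7
  v5 = d.c.0 | ((0 + 0) | 0) → ··d··> v8
  v6 = c.0 | ((0 + 0) | c.0) → ··c··> v8, ··c··> v9
  v7 = 0 | 0 → stopped
  v8 = c.0 | ((0 + 0) | 0) → ··c··> v10
  v9 = 0 | ((0 + 0) | c.0) → ··c··> v10
  v10 = 0 | ((0 + 0) | 0) → stopped
Run σ = ⟨aa⟩ on P: start {u0}
  step 1 (a): {u1}
  step 2 (a): {u3}
  ✓ P
Run σ = ⟨aa⟩ on Q: start {v0}
  step 1 (a): {v1}
  step 2 (a): no successor for Q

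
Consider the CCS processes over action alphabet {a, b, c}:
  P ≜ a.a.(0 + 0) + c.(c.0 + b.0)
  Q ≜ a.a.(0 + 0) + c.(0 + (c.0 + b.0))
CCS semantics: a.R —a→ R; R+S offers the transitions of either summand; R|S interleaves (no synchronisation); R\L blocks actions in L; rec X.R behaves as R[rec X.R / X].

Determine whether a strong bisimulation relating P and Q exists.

Reachable graph of P (5 states):
  p0 = a.a.(0 + 0) + c.(c.0 + b.0) :: -a-> p1, -c-> p2
  p1 = a.(0 + 0) :: -a-> p3
  p2 = c.0 + b.0 :: -b-> p4, -c-> p4
  p3 = 0 + 0 :: (no moves)
  p4 = 0 :: (no moves)
Reachable graph of Q (5 states):
  q0 = a.a.(0 + 0) + c.(0 + (c.0 + b.0)) :: -a-> q1, -c-> q2
  q1 = a.(0 + 0) :: -a-> q3
  q2 = 0 + (c.0 + b.0) :: -b-> q4, -c-> q4
  q3 = 0 + 0 :: (no moves)
  q4 = 0 :: (no moves)
Coarsest stable partition (strong bisimilarity classes):
  B0 = {p0, q0}
  B1 = {p2, q2}
  B2 = {p3, p4, q3, q4}
  B3 = {p1, q1}
p0 ∈ B0, q0 ∈ B0 → same block

P ~ Q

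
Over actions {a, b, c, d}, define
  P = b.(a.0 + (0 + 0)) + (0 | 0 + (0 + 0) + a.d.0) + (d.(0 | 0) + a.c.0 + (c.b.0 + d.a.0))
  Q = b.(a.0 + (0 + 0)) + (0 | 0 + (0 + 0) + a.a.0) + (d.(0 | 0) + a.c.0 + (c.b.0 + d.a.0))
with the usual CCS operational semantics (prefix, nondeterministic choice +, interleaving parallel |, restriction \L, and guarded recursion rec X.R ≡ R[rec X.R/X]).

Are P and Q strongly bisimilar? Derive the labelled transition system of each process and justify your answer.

P ≁ Q

LTS(P): 8 reachable states
  p0 = b.(a.0 + (0 + 0)) + (0 | 0 + (0 + 0) + a.d.0) + (d.(0 | 0) + a.c.0 + (c.b.0 + d.a.0)) | =a=> p1, =a=> p2, =b=> p3, =c=> p4, =d=> p5, =d=> p6
  p1 = c.0 | =c=> p7
  p2 = d.0 | =d=> p7
  p3 = a.0 + (0 + 0) | =a=> p7
  p4 = b.0 | =b=> p7
  p5 = 0 | 0 | (no moves)
  p6 = a.0 | =a=> p7
  p7 = 0 | (no moves)
LTS(Q): 7 reachable states
  q0 = b.(a.0 + (0 + 0)) + (0 | 0 + (0 + 0) + a.a.0) + (d.(0 | 0) + a.c.0 + (c.b.0 + d.a.0)) | =a=> q1, =a=> q2, =b=> q3, =c=> q4, =d=> q1, =d=> q5
  q1 = a.0 | =a=> q6
  q2 = c.0 | =c=> q6
  q3 = a.0 + (0 + 0) | =a=> q6
  q4 = b.0 | =b=> q6
  q5 = 0 | 0 | (no moves)
  q6 = 0 | (no moves)
Bisimilarity quotient blocks:
  B0 = {p0}
  B1 = {p1, q2}
  B2 = {p5, p7, q5, q6}
  B3 = {p2}
  B4 = {p3, p6, q1, q3}
  B5 = {p4, q4}
  B6 = {q0}
p0 ∈ B0, q0 ∈ B6 → different blocks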